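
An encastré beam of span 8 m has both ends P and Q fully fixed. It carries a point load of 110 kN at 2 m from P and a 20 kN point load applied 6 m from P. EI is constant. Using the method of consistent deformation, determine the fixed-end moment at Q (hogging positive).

M_Q = 63.75 kN·m

Release both end moments; the primary structure is a simply-supported span PQ with redundants M_P and M_Q.
On the primary (simply-supported) span, the end slopes from the loading are:
  at P: point load 110 at a = 2: Pab(L + b)/(6LEI) = 385/EI
  at Q: point load 110 at a = 2: Pab(L + a)/(6LEI) = 275/EI
  at P: point load 20 at a = 6: Pab(L + b)/(6LEI) = 50/EI
  at Q: point load 20 at a = 6: Pab(L + a)/(6LEI) = 70/EI
  θ_P0 = 435/EI,  θ_Q0 = 345/EI
Flexibility coefficients: a unit moment at one end gives L/(3EI) there and L/(6EI) at the far end, so f₁₁ = f₂₂ = 2.667/EI and f₁₂ = f₂₁ = 1.333/EI.
Compatibility — zero rotation at each built-in end:
  2.667 M_P + 1.333 M_Q = 435
  1.333 M_P + 2.667 M_Q = 345
Solving the pair gives M_P = 131.2 kN·m and M_Q = 63.75 kN·m (hogging).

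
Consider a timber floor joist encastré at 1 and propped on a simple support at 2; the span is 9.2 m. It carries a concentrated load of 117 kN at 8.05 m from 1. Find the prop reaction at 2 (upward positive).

R_2 = 95.18 kN

Choose R_2 as the redundant. The primary structure is the cantilever fixed at 1.
Primary-structure tip deflection at 2 by superposition:
  point load 117 at a = 8.05: Pa²(3L − a)/(6EI) = 24704/EI
Tip deflection under a unit load at 2: L³/(3EI) = 259.6/EI.
The prop prevents deflection at 2: R_2 = δ_0/δ_{22} = 24704/259.6 = 95.18 kN.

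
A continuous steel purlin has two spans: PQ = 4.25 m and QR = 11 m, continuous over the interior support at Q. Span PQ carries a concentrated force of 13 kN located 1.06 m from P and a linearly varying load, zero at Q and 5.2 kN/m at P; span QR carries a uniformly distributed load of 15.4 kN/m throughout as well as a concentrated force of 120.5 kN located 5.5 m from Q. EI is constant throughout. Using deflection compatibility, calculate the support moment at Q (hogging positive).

M_Q = 350.6 kN·m

Release continuity at Q by inserting a hinge; the redundant is the internal moment M_Q. The primary structure is two simply-supported spans PQ and QR.
End slopes at the hinge Q, treating each span as simply supported:
  span PQ: point load 13 at a = 1.06: Pab(L + a)/(6LEI) = 9.154/EI
  span PQ: triangular load, peak 5.2: 7w₀L³/(360EI) = 7.762/EI
  span QR: UDL 15.4: wL³/(24EI) = 854.1/EI
  span QR: point load 120.5 at a = 5.5: Pab(L + b)/(6LEI) = 911.3/EI
  relative rotation θ_0 = (16.92 + 1765)/EI = 1782/EI
A unit hogging moment at Q produces rotation L₁/(3EI) + L₂/(3EI) = 5.083/EI.
Compatibility: M_Q·(L₁+L₂)/(3EI) = θ_0, giving M_Q = 350.6 kN·m (hogging).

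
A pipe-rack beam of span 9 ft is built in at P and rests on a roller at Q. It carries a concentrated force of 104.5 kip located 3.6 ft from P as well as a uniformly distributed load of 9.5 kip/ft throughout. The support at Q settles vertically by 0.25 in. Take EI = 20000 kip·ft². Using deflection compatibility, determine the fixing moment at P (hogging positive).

Take the reaction at Q as the redundant and release it; the primary structure is a cantilever fixed at P.
Deflection at Q on the released cantilever, summing each load's contribution:
  point load 104.5 at a = 3.6: Pa²(3L − a)/(6EI) = 5282/EI
  UDL 9.5: wL⁴/(8EI) = 7791/EI
  δ_0 = 13073/EI
Tip deflection under a unit load at Q: L³/(3EI) = 243/EI.
With EI = 20000 kip·ft²: δ_0 = 0.65365 ft and δ_{QQ} = 0.01215 ft/kip.
Compatibility — the beam at Q must follow the support down by 0.02083 ft: δ_0 − R_Q·δ_{QQ} = 0.02083, so R_Q = (0.65365 − 0.02083)/0.01215 = 52.08 kip.
Moment equilibrium about P: M_P = Σ(load moments about P) − R_Q·L = 761 − 52.08×9 = 292.2 kip·ft.

M_P = 292.2 kip·ft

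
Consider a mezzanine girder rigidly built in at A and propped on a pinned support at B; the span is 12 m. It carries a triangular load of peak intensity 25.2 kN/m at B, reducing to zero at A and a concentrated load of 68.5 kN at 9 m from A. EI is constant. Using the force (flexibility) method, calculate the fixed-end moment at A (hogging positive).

M_A = 308 kN·m

Choose R_B as the redundant. The primary structure is the cantilever fixed at A.
Primary-structure tip deflection at B by superposition:
  triangular load, peak 25.2 at the free end: 11w₀L⁴/(120EI) = 47900/EI
  point load 68.5 at a = 9: Pa²(3L − a)/(6EI) = 24968/EI
  δ_0 = 72868/EI
Tip deflection under a unit load at B: L³/(3EI) = 576/EI.
The prop prevents deflection at B: R_B = δ_0/δ_{BB} = 72868/576 = 126.5 kN.
Moment equilibrium about A: M_A = Σ(load moments about A) − R_B·L = 1826 − 126.5×12 = 308 kN·m.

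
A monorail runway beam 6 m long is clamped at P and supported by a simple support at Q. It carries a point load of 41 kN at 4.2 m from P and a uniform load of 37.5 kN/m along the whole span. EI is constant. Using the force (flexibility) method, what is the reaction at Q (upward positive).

R_Q = 107.5 kN

Take the reaction at Q as the redundant and release it; the primary structure is a cantilever fixed at P.
Deflection at Q on the released cantilever, summing each load's contribution:
  point load 41 at a = 4.2: Pa²(3L − a)/(6EI) = 1663/EI
  UDL 37.5: wL⁴/(8EI) = 6075/EI
  δ_0 = 7738/EI
Flexibility coefficient — unit upward force at Q: δ_{QQ} = L³/(3EI) = 72/EI.
Compatibility at Q: δ_0 − R_Q·δ_{QQ} = 0, so R_Q = 7738/72 = 107.5 kN.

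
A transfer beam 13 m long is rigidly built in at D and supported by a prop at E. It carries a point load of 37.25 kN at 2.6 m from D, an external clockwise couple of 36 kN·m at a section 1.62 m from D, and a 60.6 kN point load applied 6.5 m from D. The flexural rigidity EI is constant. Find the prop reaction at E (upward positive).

Release the roller at E. Primary structure: cantilever fixed at D.
Primary-structure tip deflection at E by superposition:
  point load 37.25 at a = 2.6: Pa²(3L − a)/(6EI) = 1528/EI
  clockwise couple 36 at a = 1.62: M₀a(2L − a)/(2EI) = 710.9/EI
  point load 60.6 at a = 6.5: Pa²(3L − a)/(6EI) = 13869/EI
  δ_0 = 16107/EI
Tip deflection under a unit load at E: L³/(3EI) = 732.3/EI.
The prop prevents deflection at E: R_E = δ_0/δ_{EE} = 16107/732.3 = 21.99 kN.

R_E = 21.99 kN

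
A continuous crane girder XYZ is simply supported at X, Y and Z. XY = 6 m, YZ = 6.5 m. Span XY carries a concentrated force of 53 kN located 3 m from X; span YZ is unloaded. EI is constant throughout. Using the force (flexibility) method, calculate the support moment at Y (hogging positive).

M_Y = 28.62 kN·m

Take M_Y as the redundant. Released structure: two simple spans XY and YZ with a hinge at Y.
Discontinuity in slope at Y on the released structure — sum the simple-span end rotations:
  span XY: point load 53 at a = 3: Pab(L + a)/(6LEI) = 119.2/EI
  relative rotation θ_0 = (119.2 + 0)/EI = 119.2/EI
A unit hogging moment at Y produces rotation L₁/(3EI) + L₂/(3EI) = 4.167/EI.
Compatibility: M_Y·(L₁+L₂)/(3EI) = θ_0, giving M_Y = 28.62 kN·m (hogging).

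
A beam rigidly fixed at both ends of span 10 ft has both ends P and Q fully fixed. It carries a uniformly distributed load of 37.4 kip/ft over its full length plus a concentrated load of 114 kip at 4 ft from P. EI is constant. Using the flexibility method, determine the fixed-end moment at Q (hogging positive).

M_Q = 421.1 kip·ft

Release both end moments; the primary structure is a simply-supported span PQ with redundants M_P and M_Q.
On the primary (simply-supported) span, the end slopes from the loading are:
  at P: UDL 37.4: wL³/(24EI) = 1558/EI
  at Q: UDL 37.4: wL³/(24EI) = 1558/EI
  at P: point load 114 at a = 4: Pab(L + b)/(6LEI) = 729.6/EI
  at Q: point load 114 at a = 4: Pab(L + a)/(6LEI) = 638.4/EI
  θ_P0 = 2288/EI,  θ_Q0 = 2197/EI
Flexibility coefficients: a unit moment at one end gives L/(3EI) there and L/(6EI) at the far end, so f₁₁ = f₂₂ = 3.333/EI and f₁₂ = f₂₁ = 1.667/EI.
Compatibility — zero rotation at each built-in end:
  3.333 M_P + 1.667 M_Q = 2288
  1.667 M_P + 3.333 M_Q = 2197
Solving the pair gives M_P = 475.8 kip·ft and M_Q = 421.1 kip·ft (hogging).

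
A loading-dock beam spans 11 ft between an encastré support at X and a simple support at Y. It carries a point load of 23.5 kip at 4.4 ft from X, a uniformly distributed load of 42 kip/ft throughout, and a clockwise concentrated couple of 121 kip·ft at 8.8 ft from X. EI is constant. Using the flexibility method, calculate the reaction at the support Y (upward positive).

R_Y = 194 kip

Take the reaction at Y as the redundant and release it; the primary structure is a cantilever fixed at X.
Deflection at Y on the released cantilever, summing each load's contribution:
  point load 23.5 at a = 4.4: Pa²(3L − a)/(6EI) = 2169/EI
  UDL 42: wL⁴/(8EI) = 76865/EI
  clockwise couple 121 at a = 8.8: M₀a(2L − a)/(2EI) = 7028/EI
  δ_0 = 86062/EI
Flexibility coefficient — unit upward force at Y: δ_{YY} = L³/(3EI) = 443.7/EI.
The prop prevents deflection at Y: R_Y = δ_0/δ_{YY} = 86062/443.7 = 194 kip.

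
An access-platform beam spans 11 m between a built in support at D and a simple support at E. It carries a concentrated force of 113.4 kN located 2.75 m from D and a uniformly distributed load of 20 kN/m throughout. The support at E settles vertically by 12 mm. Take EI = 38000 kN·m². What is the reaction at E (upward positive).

R_E = 91.22 kN

Take the reaction at E as the redundant and release it; the primary structure is a cantilever fixed at D.
Primary-structure tip deflection at E by superposition:
  point load 113.4 at a = 2.75: Pa²(3L − a)/(6EI) = 4324/EI
  UDL 20: wL⁴/(8EI) = 36602/EI
  δ_0 = 40926/EI
Tip deflection under a unit load at E: L³/(3EI) = 443.7/EI.
With EI = 38000 kN·m²: δ_0 = 1.077 m and δ_{EE} = 0.011675 m/kN.
Compatibility — the beam at E must follow the support down by 0.012 m: δ_0 − R_E·δ_{EE} = 0.012, so R_E = (1.077 − 0.012)/0.011675 = 91.22 kN.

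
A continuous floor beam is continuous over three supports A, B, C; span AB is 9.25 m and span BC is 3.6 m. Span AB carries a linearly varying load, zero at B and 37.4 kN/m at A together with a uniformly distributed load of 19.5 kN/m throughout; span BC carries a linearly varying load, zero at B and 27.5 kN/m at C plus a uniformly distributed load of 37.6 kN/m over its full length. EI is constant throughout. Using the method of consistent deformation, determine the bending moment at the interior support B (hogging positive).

Insert a hinge at B; M_B is the redundant, and each span becomes simply supported.
End slopes at the hinge B, treating each span as simply supported:
  span AB: triangular load, peak 37.4: 7w₀L³/(360EI) = 575.6/EI
  span AB: UDL 19.5: wL³/(24EI) = 643.1/EI
  span BC: triangular load, peak 27.5: 7w₀L³/(360EI) = 24.95/EI
  span BC: UDL 37.6: wL³/(24EI) = 73.09/EI
  relative rotation θ_0 = (1219 + 98.04)/EI = 1317/EI
A unit hogging moment at B produces rotation L₁/(3EI) + L₂/(3EI) = 4.283/EI.
Slope continuity at B: θ_0 = M_B·4.283/EI, so M_B = 1317/4.283 = 307.4 kN·m (hogging).

M_B = 307.4 kN·m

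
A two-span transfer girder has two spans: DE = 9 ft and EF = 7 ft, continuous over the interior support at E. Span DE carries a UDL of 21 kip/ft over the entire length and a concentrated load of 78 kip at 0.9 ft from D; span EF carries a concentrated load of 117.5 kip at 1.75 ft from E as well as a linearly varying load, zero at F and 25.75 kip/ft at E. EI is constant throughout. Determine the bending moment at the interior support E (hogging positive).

M_E = 235 kip·ft

Take M_E as the redundant. Released structure: two simple spans DE and EF with a hinge at E.
Discontinuity in slope at E on the released structure — sum the simple-span end rotations:
  span DE: UDL 21: wL³/(24EI) = 637.9/EI
  span DE: point load 78 at a = 0.9: Pab(L + a)/(6LEI) = 104.2/EI
  span EF: point load 117.5 at a = 1.75: Pab(L + b)/(6LEI) = 314.9/EI
  span EF: triangular load, peak 25.75: w₀L³/(45EI) = 196.3/EI
  relative rotation θ_0 = (742.1 + 511.1)/EI = 1253/EI
A unit hogging moment at E produces rotation L₁/(3EI) + L₂/(3EI) = 5.333/EI.
Slope continuity at E: θ_0 = M_E·5.333/EI, so M_E = 1253/5.333 = 235 kip·ft (hogging).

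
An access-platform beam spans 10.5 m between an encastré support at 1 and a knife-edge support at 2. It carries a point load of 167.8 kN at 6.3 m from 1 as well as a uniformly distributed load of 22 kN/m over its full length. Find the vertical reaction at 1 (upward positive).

Take the reaction at 2 as the redundant and release it; the primary structure is a cantilever fixed at 1.
Primary-structure tip deflection at 2 by superposition:
  point load 167.8 at a = 6.3: Pa²(3L − a)/(6EI) = 27972/EI
  UDL 22: wL⁴/(8EI) = 33426/EI
  δ_0 = 61398/EI
Tip deflection under a unit load at 2: L³/(3EI) = 385.9/EI.
Compatibility at 2: δ_0 − R_2·δ_{22} = 0, so R_2 = 61398/385.9 = 159.1 kN.
Vertical equilibrium: R_1 = ΣP − R_2 = 398.8 − 159.1 = 239.7 kN.

R_1 = 239.7 kN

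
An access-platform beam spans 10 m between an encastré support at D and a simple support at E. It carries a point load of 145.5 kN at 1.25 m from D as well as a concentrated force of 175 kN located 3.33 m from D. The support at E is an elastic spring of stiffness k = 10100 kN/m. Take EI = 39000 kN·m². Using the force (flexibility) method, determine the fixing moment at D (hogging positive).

M_D = 476.5 kN·m

Choose R_E as the redundant. The primary structure is the cantilever fixed at D.
Free-end deflection of the primary structure under the applied loading (downward +):
  point load 145.5 at a = 1.25: Pa²(3L − a)/(6EI) = 1089/EI
  point load 175 at a = 3.33: Pa²(3L − a)/(6EI) = 8626/EI
  δ_0 = 9715/EI
Flexibility coefficient — unit upward force at E: δ_{EE} = L³/(3EI) = 333.3/EI.
With EI = 39000 kN·m²: δ_0 = 0.24911 m and δ_{EE} = 0.008547 m/kN.
Compatibility — the spring shortens by R_E/k under the reaction it provides: δ_0 − R_E·δ_{EE} = R_E/k. With 1/k = 0.000099 m/kN, R_E = δ_0 / (δ_{EE} + 1/k) = 0.24911 / (0.008547 + 0.000099) = 28.81 kN.
Moment equilibrium about D: M_D = Σ(load moments about D) − R_E·L = 764.6 − 28.81×10 = 476.5 kN·m.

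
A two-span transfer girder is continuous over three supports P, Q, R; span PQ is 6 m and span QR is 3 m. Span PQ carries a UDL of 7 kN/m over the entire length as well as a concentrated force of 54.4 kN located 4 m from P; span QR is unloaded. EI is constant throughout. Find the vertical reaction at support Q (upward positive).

R_Q = 87.91 kN

Insert a hinge at Q; M_Q is the redundant, and each span becomes simply supported.
End slopes at the hinge Q, treating each span as simply supported:
  span PQ: UDL 7: wL³/(24EI) = 63/EI
  span PQ: point load 54.4 at a = 4: Pab(L + a)/(6LEI) = 120.9/EI
  relative rotation θ_0 = (183.9 + 0)/EI = 183.9/EI
A unit hogging moment at Q produces rotation L₁/(3EI) + L₂/(3EI) = 3/EI.
Compatibility: M_Q·(L₁+L₂)/(3EI) = θ_0, giving M_Q = 61.3 kN·m (hogging).
Span PQ, ΣM about P with M_Q applied at Q: R_Q^{PQ}·6 = 343.6 + 61.3, so R_Q^{PQ} = 67.48 kN and R_P = 96.4 − 67.48 = 28.92 kN.
Span QR, ΣM about R: R_Q^{QR}·3 = 0 + 61.3, so R_Q^{QR} = 20.43 kN and R_R = 0 − 20.43 = -20.43 kN.
R_Q = 67.48 + 20.43 = 87.91 kN.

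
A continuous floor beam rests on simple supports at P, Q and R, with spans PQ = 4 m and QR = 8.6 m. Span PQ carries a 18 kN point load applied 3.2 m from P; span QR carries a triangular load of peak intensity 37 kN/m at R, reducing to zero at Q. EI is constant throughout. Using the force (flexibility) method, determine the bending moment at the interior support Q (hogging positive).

Release continuity at Q by inserting a hinge; the redundant is the internal moment M_Q. The primary structure is two simply-supported spans PQ and QR.
Rotations at Q on the released spans (each span's end-slope, ×1/EI):
  span PQ: point load 18 at a = 3.2: Pab(L + a)/(6LEI) = 13.82/EI
  span QR: triangular load, peak 37: 7w₀L³/(360EI) = 457.6/EI
  relative rotation θ_0 = (13.82 + 457.6)/EI = 471.4/EI
A unit hogging moment at Q produces rotation L₁/(3EI) + L₂/(3EI) = 4.2/EI.
Slope continuity at Q: θ_0 = M_Q·4.2/EI, so M_Q = 471.4/4.2 = 112.2 kN·m (hogging).

M_Q = 112.2 kN·m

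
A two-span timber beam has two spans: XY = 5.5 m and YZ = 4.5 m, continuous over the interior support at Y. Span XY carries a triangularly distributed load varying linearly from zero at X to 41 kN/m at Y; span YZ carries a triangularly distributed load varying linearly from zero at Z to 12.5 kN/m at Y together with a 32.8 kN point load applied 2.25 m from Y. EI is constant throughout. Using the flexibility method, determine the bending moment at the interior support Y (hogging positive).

M_Y = 65.52 kN·m

Release continuity at Y by inserting a hinge; the redundant is the internal moment M_Y. The primary structure is two simply-supported spans XY and YZ.
Discontinuity in slope at Y on the released structure — sum the simple-span end rotations:
  span XY: triangular load, peak 41: w₀L³/(45EI) = 151.6/EI
  span YZ: triangular load, peak 12.5: w₀L³/(45EI) = 25.31/EI
  span YZ: point load 32.8 at a = 2.25: Pab(L + b)/(6LEI) = 41.51/EI
  relative rotation θ_0 = (151.6 + 66.83)/EI = 218.4/EI
A unit hogging moment at Y produces rotation L₁/(3EI) + L₂/(3EI) = 3.333/EI.
Compatibility: M_Y·(L₁+L₂)/(3EI) = θ_0, giving M_Y = 65.52 kN·m (hogging).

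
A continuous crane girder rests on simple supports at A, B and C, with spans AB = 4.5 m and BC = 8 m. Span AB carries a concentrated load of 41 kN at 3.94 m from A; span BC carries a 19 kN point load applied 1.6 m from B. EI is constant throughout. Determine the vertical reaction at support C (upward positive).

Insert a hinge at B; M_B is the redundant, and each span becomes simply supported.
End slopes at the hinge B, treating each span as simply supported:
  span AB: point load 41 at a = 3.94: Pab(L + a)/(6LEI) = 28.28/EI
  span BC: point load 19 at a = 1.6: Pab(L + b)/(6LEI) = 58.37/EI
  relative rotation θ_0 = (28.28 + 58.37)/EI = 86.65/EI
A unit hogging moment at B produces rotation L₁/(3EI) + L₂/(3EI) = 4.167/EI.
Slope continuity at B: θ_0 = M_B·4.167/EI, so M_B = 86.65/4.167 = 20.8 kN·m (hogging).
Span BC, ΣM about C: R_B^{BC}·8 = 121.6 + 20.8, so R_B^{BC} = 17.8 kN and R_C = 19 − 17.8 = 1.201 kN.

R_C = 1.201 kN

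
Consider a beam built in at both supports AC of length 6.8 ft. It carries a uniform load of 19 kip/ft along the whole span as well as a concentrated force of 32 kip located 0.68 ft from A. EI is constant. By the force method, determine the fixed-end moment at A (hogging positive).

M_A = 90.84 kip·ft

Release both end moments; the primary structure is a simply-supported span AC with redundants M_A and M_C.
On the primary (simply-supported) span, the end slopes from the loading are:
  at A: UDL 19: wL³/(24EI) = 248.9/EI
  at C: UDL 19: wL³/(24EI) = 248.9/EI
  at A: point load 32 at a = 0.68: Pab(L + b)/(6LEI) = 42.17/EI
  at C: point load 32 at a = 0.68: Pab(L + a)/(6LEI) = 24.41/EI
  θ_A0 = 291.1/EI,  θ_C0 = 273.3/EI
Flexibility coefficients: a unit moment at one end gives L/(3EI) there and L/(6EI) at the far end, so f₁₁ = f₂₂ = 2.267/EI and f₁₂ = f₂₁ = 1.133/EI.
Compatibility — zero rotation at each built-in end:
  2.267 M_A + 1.133 M_C = 291.1
  1.133 M_A + 2.267 M_C = 273.3
Solving the pair gives M_A = 90.84 kip·ft and M_C = 75.17 kip·ft (hogging).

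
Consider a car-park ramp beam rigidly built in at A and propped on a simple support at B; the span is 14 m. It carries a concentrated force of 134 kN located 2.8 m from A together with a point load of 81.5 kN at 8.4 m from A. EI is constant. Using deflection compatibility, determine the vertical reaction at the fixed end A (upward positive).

Choose R_B as the redundant. The primary structure is the cantilever fixed at A.
Free-end deflection of the primary structure under the applied loading (downward +):
  point load 134 at a = 2.8: Pa²(3L − a)/(6EI) = 6864/EI
  point load 81.5 at a = 8.4: Pa²(3L − a)/(6EI) = 32204/EI
  δ_0 = 39067/EI
Flexibility coefficient — unit upward force at B: δ_{BB} = L³/(3EI) = 914.7/EI.
Compatibility at B: δ_0 − R_B·δ_{BB} = 0, so R_B = 39067/914.7 = 42.71 kN.
Vertical equilibrium: R_A = ΣP − R_B = 215.5 − 42.71 = 172.8 kN.

R_A = 172.8 kN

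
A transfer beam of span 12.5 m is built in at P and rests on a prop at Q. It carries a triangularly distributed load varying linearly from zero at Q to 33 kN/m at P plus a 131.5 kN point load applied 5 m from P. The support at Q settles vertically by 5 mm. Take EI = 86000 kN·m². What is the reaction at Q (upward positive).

Remove the prop at Q; the released (primary) structure is a cantilever built in at P.
Free-end deflection of the primary structure under the applied loading (downward +):
  triangular load, peak 33 at the fixed end: w₀L⁴/(30EI) = 26855/EI
  point load 131.5 at a = 5: Pa²(3L − a)/(6EI) = 17807/EI
  δ_0 = 44663/EI
Flexibility coefficient — unit upward force at Q: δ_{QQ} = L³/(3EI) = 651/EI.
With EI = 86000 kN·m²: δ_0 = 0.51933 m and δ_{QQ} = 0.00757 m/kN.
Compatibility — the beam at Q must follow the support down by 0.005 m: δ_0 − R_Q·δ_{QQ} = 0.005, so R_Q = (0.51933 − 0.005)/0.00757 = 67.94 kN.

R_Q = 67.94 kN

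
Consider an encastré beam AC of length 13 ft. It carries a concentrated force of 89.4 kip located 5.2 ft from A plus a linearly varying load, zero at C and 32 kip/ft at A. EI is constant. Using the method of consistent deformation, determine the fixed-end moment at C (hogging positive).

Take the two fixed-end moments M_A, M_C as redundants; the released structure is the simple span AC.
On the primary (simply-supported) span, the end slopes from the loading are:
  at A: point load 89.4 at a = 5.2: Pab(L + b)/(6LEI) = 967/EI
  at C: point load 89.4 at a = 5.2: Pab(L + a)/(6LEI) = 846.1/EI
  at A: triangular load, peak 32: w₀L³/(45EI) = 1562/EI
  at C: triangular load, peak 32: 7w₀L³/(360EI) = 1367/EI
  θ_A0 = 2529/EI,  θ_C0 = 2213/EI
Flexibility coefficients: a unit moment at one end gives L/(3EI) there and L/(6EI) at the far end, so f₁₁ = f₂₂ = 4.333/EI and f₁₂ = f₂₁ = 2.167/EI.
Compatibility — zero rotation at each built-in end:
  4.333 M_A + 2.167 M_C = 2529
  2.167 M_A + 4.333 M_C = 2213
Solving the pair gives M_A = 437.8 kip·ft and M_C = 291.8 kip·ft (hogging).

M_C = 291.8 kip·ft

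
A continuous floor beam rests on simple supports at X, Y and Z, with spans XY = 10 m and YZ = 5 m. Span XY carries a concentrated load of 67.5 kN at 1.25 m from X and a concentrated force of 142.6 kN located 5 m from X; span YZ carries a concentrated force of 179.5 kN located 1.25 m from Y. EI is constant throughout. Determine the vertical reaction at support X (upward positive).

Take M_Y as the redundant. Released structure: two simple spans XY and YZ with a hinge at Y.
Rotations at Y on the released spans (each span's end-slope, ×1/EI):
  span XY: point load 67.5 at a = 1.25: Pab(L + a)/(6LEI) = 138.4/EI
  span XY: point load 142.6 at a = 5: Pab(L + a)/(6LEI) = 891.2/EI
  span YZ: point load 179.5 at a = 1.25: Pab(L + b)/(6LEI) = 245.4/EI
  relative rotation θ_0 = (1030 + 245.4)/EI = 1275/EI
A unit hogging moment at Y produces rotation L₁/(3EI) + L₂/(3EI) = 5/EI.
Compatibility: M_Y·(L₁+L₂)/(3EI) = θ_0, giving M_Y = 255 kN·m (hogging).
Span XY, ΣM about X with M_Y applied at Y: R_Y^{XY}·10 = 797.4 + 255, so R_Y^{XY} = 105.2 kN and R_X = 210.1 − 105.2 = 104.9 kN.

R_X = 104.9 kN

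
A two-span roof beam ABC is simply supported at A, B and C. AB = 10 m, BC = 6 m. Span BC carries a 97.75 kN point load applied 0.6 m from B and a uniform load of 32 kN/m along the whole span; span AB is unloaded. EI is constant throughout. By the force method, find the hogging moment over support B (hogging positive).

M_B = 72.8 kN·m

Release continuity at B by inserting a hinge; the redundant is the internal moment M_B. The primary structure is two simply-supported spans AB and BC.
Rotations at B on the released spans (each span's end-slope, ×1/EI):
  span BC: point load 97.75 at a = 0.6: Pab(L + b)/(6LEI) = 100.3/EI
  span BC: UDL 32: wL³/(24EI) = 288/EI
  relative rotation θ_0 = (0 + 388.3)/EI = 388.3/EI
A unit hogging moment at B produces rotation L₁/(3EI) + L₂/(3EI) = 5.333/EI.
Compatibility: M_B·(L₁+L₂)/(3EI) = θ_0, giving M_B = 72.8 kN·m (hogging).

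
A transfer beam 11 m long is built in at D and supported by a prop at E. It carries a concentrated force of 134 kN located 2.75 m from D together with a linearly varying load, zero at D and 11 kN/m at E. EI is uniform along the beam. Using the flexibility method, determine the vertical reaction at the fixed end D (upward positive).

Take the reaction at E as the redundant and release it; the primary structure is a cantilever fixed at D.
Primary-structure tip deflection at E by superposition:
  point load 134 at a = 2.75: Pa²(3L − a)/(6EI) = 5109/EI
  triangular load, peak 11 at the free end: 11w₀L⁴/(120EI) = 14763/EI
  δ_0 = 19872/EI
Tip deflection under a unit load at E: L³/(3EI) = 443.7/EI.
The prop prevents deflection at E: R_E = δ_0/δ_{EE} = 19872/443.7 = 44.79 kN.
Vertical equilibrium: R_D = ΣP − R_E = 194.5 − 44.79 = 149.7 kN.

R_D = 149.7 kN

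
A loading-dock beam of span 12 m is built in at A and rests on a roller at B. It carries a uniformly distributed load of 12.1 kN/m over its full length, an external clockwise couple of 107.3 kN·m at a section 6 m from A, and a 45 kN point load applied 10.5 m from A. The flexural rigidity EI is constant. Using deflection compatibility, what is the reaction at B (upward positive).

Release the roller at B. Primary structure: cantilever fixed at A.
Downward deflection at the released point B due to the loads:
  UDL 12.1: wL⁴/(8EI) = 31363/EI
  clockwise couple 107.3 at a = 6: M₀a(2L − a)/(2EI) = 5794/EI
  point load 45 at a = 10.5: Pa²(3L − a)/(6EI) = 21085/EI
  δ_0 = 58243/EI
Flexibility coefficient — unit upward force at B: δ_{BB} = L³/(3EI) = 576/EI.
The prop prevents deflection at B: R_B = δ_0/δ_{BB} = 58243/576 = 101.1 kN.

R_B = 101.1 kN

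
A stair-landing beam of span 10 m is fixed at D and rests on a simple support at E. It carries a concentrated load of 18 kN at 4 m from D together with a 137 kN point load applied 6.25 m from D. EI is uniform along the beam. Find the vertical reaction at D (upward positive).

R_D = 87.71 kN

Release the roller at E. Primary structure: cantilever fixed at D.
Primary-structure tip deflection at E by superposition:
  point load 18 at a = 4: Pa²(3L − a)/(6EI) = 1248/EI
  point load 137 at a = 6.25: Pa²(3L − a)/(6EI) = 21183/EI
  δ_0 = 22431/EI
Tip deflection under a unit load at E: L³/(3EI) = 333.3/EI.
Compatibility at E: δ_0 − R_E·δ_{EE} = 0, so R_E = 22431/333.3 = 67.29 kN.
Vertical equilibrium: R_D = ΣP − R_E = 155 − 67.29 = 87.71 kN.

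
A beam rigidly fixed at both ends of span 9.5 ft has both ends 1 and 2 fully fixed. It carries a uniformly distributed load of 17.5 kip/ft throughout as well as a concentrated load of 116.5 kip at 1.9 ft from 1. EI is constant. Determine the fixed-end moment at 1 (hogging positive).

M_1 = 273.3 kip·ft

Release both end moments; the primary structure is a simply-supported span 12 with redundants M_1 and M_2.
Simple-span end rotations at 1 and 2 under the given loads:
  at 1: UDL 17.5: wL³/(24EI) = 625.2/EI
  at 2: UDL 17.5: wL³/(24EI) = 625.2/EI
  at 1: point load 116.5 at a = 1.9: Pab(L + b)/(6LEI) = 504.7/EI
  at 2: point load 116.5 at a = 1.9: Pab(L + a)/(6LEI) = 336.5/EI
  θ_10 = 1130/EI,  θ_20 = 961.6/EI
Flexibility coefficients: a unit moment at one end gives L/(3EI) there and L/(6EI) at the far end, so f₁₁ = f₂₂ = 3.167/EI and f₁₂ = f₂₁ = 1.583/EI.
Compatibility — zero rotation at each built-in end:
  3.167 M_1 + 1.583 M_2 = 1130
  1.583 M_1 + 3.167 M_2 = 961.6
Solving the pair gives M_1 = 273.3 kip·ft and M_2 = 167 kip·ft (hogging).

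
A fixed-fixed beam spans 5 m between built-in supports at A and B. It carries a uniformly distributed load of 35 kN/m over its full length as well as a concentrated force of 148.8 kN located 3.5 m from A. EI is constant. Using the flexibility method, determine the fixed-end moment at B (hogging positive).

Release both end moments; the primary structure is a simply-supported span AB with redundants M_A and M_B.
End rotations of the released simple span under the applied load (×1/EI):
  at A: UDL 35: wL³/(24EI) = 182.3/EI
  at B: UDL 35: wL³/(24EI) = 182.3/EI
  at A: point load 148.8 at a = 3.5: Pab(L + b)/(6LEI) = 169.3/EI
  at B: point load 148.8 at a = 3.5: Pab(L + a)/(6LEI) = 221.3/EI
  θ_A0 = 351.6/EI,  θ_B0 = 403.6/EI
Flexibility coefficients: a unit moment at one end gives L/(3EI) there and L/(6EI) at the far end, so f₁₁ = f₂₂ = 1.667/EI and f₁₂ = f₂₁ = 0.8333/EI.
Compatibility — zero rotation at each built-in end:
  1.667 M_A + 0.8333 M_B = 351.6
  0.8333 M_A + 1.667 M_B = 403.6
Solving the pair gives M_A = 119.8 kN·m and M_B = 182.3 kN·m (hogging).

M_B = 182.3 kN·m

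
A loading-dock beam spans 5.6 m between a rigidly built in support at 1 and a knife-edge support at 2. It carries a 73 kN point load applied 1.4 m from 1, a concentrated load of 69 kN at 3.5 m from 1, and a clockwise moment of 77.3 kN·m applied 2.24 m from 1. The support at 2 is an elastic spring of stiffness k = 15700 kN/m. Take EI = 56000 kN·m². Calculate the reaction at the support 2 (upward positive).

R_2 = 48.57 kN

Remove the prop at 2; the released (primary) structure is a cantilever built in at 1.
Deflection at 2 on the released cantilever, summing each load's contribution:
  point load 73 at a = 1.4: Pa²(3L − a)/(6EI) = 367.2/EI
  point load 69 at a = 3.5: Pa²(3L − a)/(6EI) = 1874/EI
  clockwise couple 77.3 at a = 2.24: M₀a(2L − a)/(2EI) = 775.7/EI
  δ_0 = 3017/EI
Flexibility coefficient — unit upward force at 2: δ_{22} = L³/(3EI) = 58.54/EI.
With EI = 56000 kN·m²: δ_0 = 0.053868 m and δ_{22} = 0.001045 m/kN.
Compatibility — the spring shortens by R_2/k under the reaction it provides: δ_0 − R_2·δ_{22} = R_2/k. With 1/k = 0.000064 m/kN, R_2 = δ_0 / (δ_{22} + 1/k) = 0.053868 / (0.001045 + 0.000064) = 48.57 kN.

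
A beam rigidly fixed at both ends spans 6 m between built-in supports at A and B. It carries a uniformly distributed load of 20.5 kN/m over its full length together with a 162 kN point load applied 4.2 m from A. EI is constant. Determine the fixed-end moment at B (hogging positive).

M_B = 204.4 kN·m

Release both end moments; the primary structure is a simply-supported span AB with redundants M_A and M_B.
Simple-span end rotations at A and B under the given loads:
  at A: UDL 20.5: wL³/(24EI) = 184.5/EI
  at B: UDL 20.5: wL³/(24EI) = 184.5/EI
  at A: point load 162 at a = 4.2: Pab(L + b)/(6LEI) = 265.4/EI
  at B: point load 162 at a = 4.2: Pab(L + a)/(6LEI) = 347/EI
  θ_A0 = 449.9/EI,  θ_B0 = 531.5/EI
Flexibility coefficients: a unit moment at one end gives L/(3EI) there and L/(6EI) at the far end, so f₁₁ = f₂₂ = 2/EI and f₁₂ = f₂₁ = 1/EI.
Compatibility — zero rotation at each built-in end:
  2 M_A + 1 M_B = 449.9
  1 M_A + 2 M_B = 531.5
Solving the pair gives M_A = 122.7 kN·m and M_B = 204.4 kN·m (hogging).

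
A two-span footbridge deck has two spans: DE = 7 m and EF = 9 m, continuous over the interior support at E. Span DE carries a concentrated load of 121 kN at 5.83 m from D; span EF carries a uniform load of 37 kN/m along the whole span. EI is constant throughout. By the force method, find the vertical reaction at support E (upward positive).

R_E = 332.8 kN

Release continuity at E by inserting a hinge; the redundant is the internal moment M_E. The primary structure is two simply-supported spans DE and EF.
Rotations at E on the released spans (each span's end-slope, ×1/EI):
  span DE: point load 121 at a = 5.83: Pab(L + a)/(6LEI) = 252.1/EI
  span EF: UDL 37: wL³/(24EI) = 1124/EI
  relative rotation θ_0 = (252.1 + 1124)/EI = 1376/EI
A unit hogging moment at E produces rotation L₁/(3EI) + L₂/(3EI) = 5.333/EI.
Compatibility: M_E·(L₁+L₂)/(3EI) = θ_0, giving M_E = 258 kN·m (hogging).
Span DE, ΣM about D with M_E applied at E: R_E^{DE}·7 = 705.4 + 258, so R_E^{DE} = 137.6 kN and R_D = 121 − 137.6 = -16.63 kN.
Span EF, ΣM about F: R_E^{EF}·9 = 1498 + 258, so R_E^{EF} = 195.2 kN and R_F = 333 − 195.2 = 137.8 kN.
R_E = 137.6 + 195.2 = 332.8 kN.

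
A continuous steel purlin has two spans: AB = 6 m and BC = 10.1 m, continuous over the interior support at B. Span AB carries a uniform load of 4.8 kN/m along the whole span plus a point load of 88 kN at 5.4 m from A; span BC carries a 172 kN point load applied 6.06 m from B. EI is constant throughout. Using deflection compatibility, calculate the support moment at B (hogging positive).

M_B = 208 kN·m

Insert a hinge at B; M_B is the redundant, and each span becomes simply supported.
Discontinuity in slope at B on the released structure — sum the simple-span end rotations:
  span AB: UDL 4.8: wL³/(24EI) = 43.2/EI
  span AB: point load 88 at a = 5.4: Pab(L + a)/(6LEI) = 90.29/EI
  span BC: point load 172 at a = 6.06: Pab(L + b)/(6LEI) = 982.6/EI
  relative rotation θ_0 = (133.5 + 982.6)/EI = 1116/EI
A unit hogging moment at B produces rotation L₁/(3EI) + L₂/(3EI) = 5.367/EI.
Slope continuity at B: θ_0 = M_B·5.367/EI, so M_B = 1116/5.367 = 208 kN·m (hogging).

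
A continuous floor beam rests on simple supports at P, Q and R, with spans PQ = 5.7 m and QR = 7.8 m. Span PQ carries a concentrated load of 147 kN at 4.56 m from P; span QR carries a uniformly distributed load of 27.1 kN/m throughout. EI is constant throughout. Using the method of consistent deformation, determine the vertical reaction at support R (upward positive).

Release continuity at Q by inserting a hinge; the redundant is the internal moment M_Q. The primary structure is two simply-supported spans PQ and QR.
Rotations at Q on the released spans (each span's end-slope, ×1/EI):
  span PQ: point load 147 at a = 4.56: Pab(L + a)/(6LEI) = 229.2/EI
  span QR: UDL 27.1: wL³/(24EI) = 535.8/EI
  relative rotation θ_0 = (229.2 + 535.8)/EI = 765.1/EI
A unit hogging moment at Q produces rotation L₁/(3EI) + L₂/(3EI) = 4.5/EI.
Slope continuity at Q: θ_0 = M_Q·4.5/EI, so M_Q = 765.1/4.5 = 170 kN·m (hogging).
Span QR, ΣM about R: R_Q^{QR}·7.8 = 824.4 + 170, so R_Q^{QR} = 127.5 kN and R_R = 211.4 − 127.5 = 83.89 kN.

R_R = 83.89 kN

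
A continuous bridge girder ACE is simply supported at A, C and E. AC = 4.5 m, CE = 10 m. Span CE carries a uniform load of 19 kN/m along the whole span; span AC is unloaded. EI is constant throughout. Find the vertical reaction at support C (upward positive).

Take M_C as the redundant. Released structure: two simple spans AC and CE with a hinge at C.
Discontinuity in slope at C on the released structure — sum the simple-span end rotations:
  span CE: UDL 19: wL³/(24EI) = 791.7/EI
  relative rotation θ_0 = (0 + 791.7)/EI = 791.7/EI
A unit hogging moment at C produces rotation L₁/(3EI) + L₂/(3EI) = 4.833/EI.
Compatibility: M_C·(L₁+L₂)/(3EI) = θ_0, giving M_C = 163.8 kN·m (hogging).
Span AC, ΣM about A with M_C applied at C: R_C^{AC}·4.5 = 0 + 163.8, so R_C^{AC} = 36.4 kN and R_A = 0 − 36.4 = -36.4 kN.
Span CE, ΣM about E: R_C^{CE}·10 = 950 + 163.8, so R_C^{CE} = 111.4 kN and R_E = 190 − 111.4 = 78.62 kN.
R_C = 36.4 + 111.4 = 147.8 kN.

R_C = 147.8 kN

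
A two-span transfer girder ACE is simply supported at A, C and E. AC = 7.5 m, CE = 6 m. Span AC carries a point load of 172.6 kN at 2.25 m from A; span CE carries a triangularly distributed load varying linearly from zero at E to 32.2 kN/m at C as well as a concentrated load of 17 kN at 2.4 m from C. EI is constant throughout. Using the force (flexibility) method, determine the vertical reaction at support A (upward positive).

R_A = 102 kN

Insert a hinge at C; M_C is the redundant, and each span becomes simply supported.
Discontinuity in slope at C on the released structure — sum the simple-span end rotations:
  span AC: point load 172.6 at a = 2.25: Pab(L + a)/(6LEI) = 441.7/EI
  span CE: triangular load, peak 32.2: w₀L³/(45EI) = 154.6/EI
  span CE: point load 17 at a = 2.4: Pab(L + b)/(6LEI) = 39.17/EI
  relative rotation θ_0 = (441.7 + 193.7)/EI = 635.5/EI
A unit hogging moment at C produces rotation L₁/(3EI) + L₂/(3EI) = 4.5/EI.
Slope continuity at C: θ_0 = M_C·4.5/EI, so M_C = 635.5/4.5 = 141.2 kN·m (hogging).
Span AC, ΣM about A with M_C applied at C: R_C^{AC}·7.5 = 388.4 + 141.2, so R_C^{AC} = 70.61 kN and R_A = 172.6 − 70.61 = 102 kN.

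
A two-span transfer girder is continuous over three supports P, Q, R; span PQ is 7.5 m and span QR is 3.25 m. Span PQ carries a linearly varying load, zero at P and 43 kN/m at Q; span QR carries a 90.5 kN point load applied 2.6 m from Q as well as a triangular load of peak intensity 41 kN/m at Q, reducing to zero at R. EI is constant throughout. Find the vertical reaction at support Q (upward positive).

R_Q = 227.2 kN

Insert a hinge at Q; M_Q is the redundant, and each span becomes simply supported.
End slopes at the hinge Q, treating each span as simply supported:
  span PQ: triangular load, peak 43: w₀L³/(45EI) = 403.1/EI
  span QR: point load 90.5 at a = 2.6: Pab(L + b)/(6LEI) = 30.59/EI
  span QR: triangular load, peak 41: w₀L³/(45EI) = 31.28/EI
  relative rotation θ_0 = (403.1 + 61.87)/EI = 465/EI
A unit hogging moment at Q produces rotation L₁/(3EI) + L₂/(3EI) = 3.583/EI.
Compatibility: M_Q·(L₁+L₂)/(3EI) = θ_0, giving M_Q = 129.8 kN·m (hogging).
Span PQ, ΣM about P with M_Q applied at Q: R_Q^{PQ}·7.5 = 806.2 + 129.8, so R_Q^{PQ} = 124.8 kN and R_P = 161.2 − 124.8 = 36.45 kN.
Span QR, ΣM about R: R_Q^{QR}·3.25 = 203.2 + 129.8, so R_Q^{QR} = 102.4 kN and R_R = 157.1 − 102.4 = 54.68 kN.
R_Q = 124.8 + 102.4 = 227.2 kN.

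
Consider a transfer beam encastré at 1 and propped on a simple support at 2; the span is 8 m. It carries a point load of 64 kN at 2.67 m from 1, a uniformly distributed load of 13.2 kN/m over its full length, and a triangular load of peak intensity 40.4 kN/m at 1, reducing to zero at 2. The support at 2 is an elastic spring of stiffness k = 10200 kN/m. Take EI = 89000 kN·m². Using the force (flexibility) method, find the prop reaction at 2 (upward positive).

R_2 = 77.46 kN

Take the reaction at 2 as the redundant and release it; the primary structure is a cantilever fixed at 1.
Deflection at 2 on the released cantilever, summing each load's contribution:
  point load 64 at a = 2.67: Pa²(3L − a)/(6EI) = 1622/EI
  UDL 13.2: wL⁴/(8EI) = 6758/EI
  triangular load, peak 40.4 at the fixed end: w₀L⁴/(30EI) = 5516/EI
  δ_0 = 13896/EI
Tip deflection under a unit load at 2: L³/(3EI) = 170.7/EI.
With EI = 89000 kN·m²: δ_0 = 0.15614 m and δ_{22} = 0.001918 m/kN.
Compatibility — the spring shortens by R_2/k under the reaction it provides: δ_0 − R_2·δ_{22} = R_2/k. With 1/k = 0.000098 m/kN, R_2 = δ_0 / (δ_{22} + 1/k) = 0.15614 / (0.001918 + 0.000098) = 77.46 kN.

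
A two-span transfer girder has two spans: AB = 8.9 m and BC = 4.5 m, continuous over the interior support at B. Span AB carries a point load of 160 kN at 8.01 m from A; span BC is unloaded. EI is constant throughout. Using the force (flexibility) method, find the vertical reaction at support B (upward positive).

R_B = 171.1 kN

Take M_B as the redundant. Released structure: two simple spans AB and BC with a hinge at B.
Rotations at B on the released spans (each span's end-slope, ×1/EI):
  span AB: point load 160 at a = 8.01: Pab(L + a)/(6LEI) = 361.2/EI
  relative rotation θ_0 = (361.2 + 0)/EI = 361.2/EI
A unit hogging moment at B produces rotation L₁/(3EI) + L₂/(3EI) = 4.467/EI.
Slope continuity at B: θ_0 = M_B·4.467/EI, so M_B = 361.2/4.467 = 80.87 kN·m (hogging).
Span AB, ΣM about A with M_B applied at B: R_B^{AB}·8.9 = 1282 + 80.87, so R_B^{AB} = 153.1 kN and R_A = 160 − 153.1 = 6.914 kN.
Span BC, ΣM about C: R_B^{BC}·4.5 = 0 + 80.87, so R_B^{BC} = 17.97 kN and R_C = 0 − 17.97 = -17.97 kN.
R_B = 153.1 + 17.97 = 171.1 kN.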